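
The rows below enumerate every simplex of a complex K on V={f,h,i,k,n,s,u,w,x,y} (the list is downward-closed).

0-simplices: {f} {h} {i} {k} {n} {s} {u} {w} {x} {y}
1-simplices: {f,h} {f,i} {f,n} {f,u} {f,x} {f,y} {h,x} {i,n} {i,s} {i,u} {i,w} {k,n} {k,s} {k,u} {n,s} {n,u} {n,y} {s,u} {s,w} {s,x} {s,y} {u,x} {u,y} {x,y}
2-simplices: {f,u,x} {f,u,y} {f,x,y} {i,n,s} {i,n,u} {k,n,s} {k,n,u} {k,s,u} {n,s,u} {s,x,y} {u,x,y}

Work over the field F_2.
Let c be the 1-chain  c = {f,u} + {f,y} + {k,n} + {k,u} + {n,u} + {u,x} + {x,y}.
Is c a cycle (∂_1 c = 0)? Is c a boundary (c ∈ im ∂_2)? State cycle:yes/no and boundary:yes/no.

cycle:yes boundary:yes

n_0=10 n_1=24 n_2=11  [Z2]
∂1: piv[fh,fi,fn,fu,fx,fy,is,iw,kn] rk=9  ker:hx,in,iu,ks,ku,ns,nu,ny,su,sw,sx,sy,ux,uy,xy
∂2: piv[fux,fuy,fxy,ins,inu,kns,knu,ksu,sxy] rk=9  ker:nsu,uxy
∂1c = 0
c vs im∂2: reduces to 0 ⇒ boundary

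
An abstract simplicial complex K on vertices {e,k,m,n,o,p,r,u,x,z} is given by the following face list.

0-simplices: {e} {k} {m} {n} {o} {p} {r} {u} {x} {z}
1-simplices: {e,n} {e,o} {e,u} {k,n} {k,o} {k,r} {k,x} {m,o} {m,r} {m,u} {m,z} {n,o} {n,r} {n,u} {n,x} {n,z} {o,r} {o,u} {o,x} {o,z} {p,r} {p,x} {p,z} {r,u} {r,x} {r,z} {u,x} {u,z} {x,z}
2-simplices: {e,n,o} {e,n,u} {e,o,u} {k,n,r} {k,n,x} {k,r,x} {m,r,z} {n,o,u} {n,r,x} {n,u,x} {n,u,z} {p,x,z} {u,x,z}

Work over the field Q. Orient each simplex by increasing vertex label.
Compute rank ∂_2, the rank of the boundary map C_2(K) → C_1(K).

rank∂_2=11

n_0=10 n_1=29 n_2=13  [Q]
∂1: piv[en,eo,eu,kn,kr,kx,mo,mz,pr] rk=9  ker:ko,mr,mu,no,nr,nu,nx,nz,or,ou,ox,oz,px,pz,ru,rx,rz,ux,uz,xz
∂2: piv[eno,enu,eou,knr,knx,krx,mrz,nux,nuz,pxz,uxz] rk=11  ker:nou,nrx
rk∂_2=11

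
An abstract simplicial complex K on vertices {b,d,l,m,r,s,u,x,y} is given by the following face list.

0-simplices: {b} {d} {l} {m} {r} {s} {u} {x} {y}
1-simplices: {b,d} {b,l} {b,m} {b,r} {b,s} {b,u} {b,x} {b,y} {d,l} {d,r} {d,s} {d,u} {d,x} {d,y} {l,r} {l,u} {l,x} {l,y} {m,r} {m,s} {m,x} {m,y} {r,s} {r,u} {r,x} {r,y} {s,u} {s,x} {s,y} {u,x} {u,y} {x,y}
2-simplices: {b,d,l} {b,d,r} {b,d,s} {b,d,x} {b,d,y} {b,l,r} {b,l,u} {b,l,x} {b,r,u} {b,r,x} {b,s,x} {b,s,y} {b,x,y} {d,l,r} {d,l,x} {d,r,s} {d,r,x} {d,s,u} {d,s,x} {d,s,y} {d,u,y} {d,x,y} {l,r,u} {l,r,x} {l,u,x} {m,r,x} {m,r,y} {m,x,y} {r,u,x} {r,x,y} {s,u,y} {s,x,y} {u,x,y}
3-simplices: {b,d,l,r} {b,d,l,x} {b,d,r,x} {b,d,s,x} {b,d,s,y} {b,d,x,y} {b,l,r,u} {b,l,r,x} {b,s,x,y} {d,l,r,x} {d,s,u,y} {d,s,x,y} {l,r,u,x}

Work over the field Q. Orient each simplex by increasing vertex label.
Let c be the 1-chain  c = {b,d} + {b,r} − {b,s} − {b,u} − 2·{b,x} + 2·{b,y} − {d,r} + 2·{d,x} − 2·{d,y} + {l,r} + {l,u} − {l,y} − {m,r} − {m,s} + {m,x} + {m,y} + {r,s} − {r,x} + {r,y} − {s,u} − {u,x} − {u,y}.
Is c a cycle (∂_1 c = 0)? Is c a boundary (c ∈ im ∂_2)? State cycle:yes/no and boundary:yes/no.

cycle:no boundary:no

n_0=9 n_1=32 n_2=33 n_3=13  [Q]
∂1: piv[bd,bl,bm,br,bs,bu,bx,by] rk=8  ker:dl,dr,ds,du,dx,dy,lr,lu,lx,ly,mr,ms,mx,my,rs,ru,rx,ry,su,sx,sy,ux,uy,xy
∂2: piv[bdl,bdr,bds,bdx,bdy,blr,blu,blx,bru,brx,bsx,bsy,bxy,drs,dsu,duy,lux,mrx,mry,mxy,uxy] rk=21  ker:dlr,dlx,drx,dsx,dsy,dxy,lru,lrx,rux,rxy,suy,sxy
∂3: piv[bdlr,bdlx,bdrx,bdsx,bdsy,bdxy,blru,blrx,bsxy,dsuy,lrux] rk=11  ker:dlrx,dsxy
∂1c = 2·{d} − {l} − {r} + {u} − {x}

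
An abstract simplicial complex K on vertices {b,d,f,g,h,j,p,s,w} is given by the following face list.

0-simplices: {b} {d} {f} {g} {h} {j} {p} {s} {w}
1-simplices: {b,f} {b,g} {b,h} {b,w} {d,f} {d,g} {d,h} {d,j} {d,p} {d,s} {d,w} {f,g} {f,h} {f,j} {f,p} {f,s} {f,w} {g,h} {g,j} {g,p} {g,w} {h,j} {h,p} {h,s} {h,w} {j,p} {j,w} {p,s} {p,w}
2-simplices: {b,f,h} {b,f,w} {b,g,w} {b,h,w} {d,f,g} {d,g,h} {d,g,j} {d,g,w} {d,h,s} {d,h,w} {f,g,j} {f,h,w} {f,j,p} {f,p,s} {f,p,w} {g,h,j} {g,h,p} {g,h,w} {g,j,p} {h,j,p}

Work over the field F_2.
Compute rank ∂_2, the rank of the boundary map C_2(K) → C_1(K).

n_0=9 n_1=29 n_2=20  [Z2]
∂1: piv[bf,bg,bh,bw,df,dj,dp,ds] rk=8  ker:dg,dh,dw,fg,fh,fj,fp,fs,fw,gh,gj,gp,gw,hj,hp,hs,hw,jp,jw,ps,pw
∂2: piv[bfh,bfw,bgw,bhw,dfg,dgh,dgj,dgw,dhs,dhw,fgj,fjp,fps,fpw,ghj,ghp,gjp] rk=17  ker:fhw,ghw,hjp
rk∂_2=17

rank∂_2=17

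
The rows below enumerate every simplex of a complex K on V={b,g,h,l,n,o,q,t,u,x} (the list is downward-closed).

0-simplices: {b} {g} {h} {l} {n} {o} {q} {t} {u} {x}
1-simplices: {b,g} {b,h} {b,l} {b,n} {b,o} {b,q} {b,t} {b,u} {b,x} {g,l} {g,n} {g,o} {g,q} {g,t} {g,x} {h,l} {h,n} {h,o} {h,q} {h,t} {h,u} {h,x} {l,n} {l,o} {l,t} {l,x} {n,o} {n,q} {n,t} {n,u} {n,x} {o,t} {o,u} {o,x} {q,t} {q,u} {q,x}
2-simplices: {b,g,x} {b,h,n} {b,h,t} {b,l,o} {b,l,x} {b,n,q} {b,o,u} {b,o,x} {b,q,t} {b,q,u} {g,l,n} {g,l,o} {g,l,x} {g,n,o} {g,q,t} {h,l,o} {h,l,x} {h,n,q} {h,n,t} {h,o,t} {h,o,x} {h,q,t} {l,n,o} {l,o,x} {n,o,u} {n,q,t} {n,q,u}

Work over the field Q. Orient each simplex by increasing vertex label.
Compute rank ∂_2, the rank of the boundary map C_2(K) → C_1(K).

n_0=10 n_1=37 n_2=27  [Q]
∂1: piv[bg,bh,bl,bn,bo,bq,bt,bu,bx] rk=9  ker:gl,gn,go,gq,gt,gx,hl,hn,ho,hq,ht,hu,hx,ln,lo,lt,lx,no,nq,nt,nu,nx,ot,ou,ox,qt,qu,qx
∂2: piv[bgx,bhn,bht,blo,blx,bnq,bou,box,bqt,bqu,gln,glo,glx,gno,gqt,hlo,hlx,hnq,hnt,hot,nou,nqu] rk=22  ker:hox,hqt,lno,lox,nqt
rk∂_2=22

rank∂_2=22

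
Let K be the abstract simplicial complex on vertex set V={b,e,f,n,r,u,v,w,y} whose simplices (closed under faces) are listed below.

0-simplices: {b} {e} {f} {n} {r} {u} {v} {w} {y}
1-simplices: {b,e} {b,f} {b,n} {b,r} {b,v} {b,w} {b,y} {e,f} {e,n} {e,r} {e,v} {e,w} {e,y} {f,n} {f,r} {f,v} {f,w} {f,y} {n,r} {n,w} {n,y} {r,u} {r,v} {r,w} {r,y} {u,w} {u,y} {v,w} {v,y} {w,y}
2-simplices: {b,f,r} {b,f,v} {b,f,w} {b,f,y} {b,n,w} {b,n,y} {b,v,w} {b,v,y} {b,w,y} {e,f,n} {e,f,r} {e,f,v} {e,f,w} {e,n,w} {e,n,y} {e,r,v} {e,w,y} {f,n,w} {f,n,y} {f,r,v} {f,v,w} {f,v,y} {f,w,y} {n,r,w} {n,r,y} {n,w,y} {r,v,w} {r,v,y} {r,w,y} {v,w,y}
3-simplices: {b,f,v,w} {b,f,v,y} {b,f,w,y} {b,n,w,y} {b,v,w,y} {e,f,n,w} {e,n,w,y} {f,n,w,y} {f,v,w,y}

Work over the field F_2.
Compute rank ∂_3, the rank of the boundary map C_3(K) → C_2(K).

n_0=9 n_1=30 n_2=30 n_3=9  [Z2]
∂1: piv[be,bf,bn,br,bv,bw,by,ru] rk=8  ker:ef,en,er,ev,ew,ey,fn,fr,fv,fw,fy,nr,nw,ny,rv,rw,ry,uw,uy,vw,vy,wy
∂2: piv[bfr,bfv,bfw,bfy,bnw,bny,bvw,bvy,bwy,efn,efr,efv,efw,enw,eny,erv,nrw,nry,rvw] rk=19  ker:ewy,fnw,fny,frv,fvw,fvy,fwy,nwy,rvy,rwy,vwy
∂3: piv[bfvw,bfvy,bfwy,bnwy,bvwy,efnw,enwy,fnwy] rk=8  ker:fvwy
rk∂_3=8

rank∂_3=8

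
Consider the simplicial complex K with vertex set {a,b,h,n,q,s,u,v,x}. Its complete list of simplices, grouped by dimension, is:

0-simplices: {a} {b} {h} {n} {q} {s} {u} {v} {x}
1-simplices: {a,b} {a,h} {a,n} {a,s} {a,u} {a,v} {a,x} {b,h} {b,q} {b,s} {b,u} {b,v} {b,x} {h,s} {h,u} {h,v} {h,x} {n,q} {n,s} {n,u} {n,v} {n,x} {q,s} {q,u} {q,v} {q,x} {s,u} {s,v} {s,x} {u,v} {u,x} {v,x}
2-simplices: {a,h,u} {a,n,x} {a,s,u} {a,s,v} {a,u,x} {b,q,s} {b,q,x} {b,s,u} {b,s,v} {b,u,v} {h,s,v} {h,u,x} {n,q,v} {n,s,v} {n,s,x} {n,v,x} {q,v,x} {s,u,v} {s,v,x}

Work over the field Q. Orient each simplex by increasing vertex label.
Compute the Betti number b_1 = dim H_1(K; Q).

b_1=7

n_0=9 n_1=32 n_2=19  [Q]
∂1: piv[ab,ah,an,as,au,av,ax,bq] rk=8  ker:bh,bs,bu,bv,bx,hs,hu,hv,hx,nq,ns,nu,nv,nx,qs,qu,qv,qx,su,sv,sx,uv,ux,vx
∂2: piv[ahu,anx,asu,asv,aux,bqs,bqx,bsu,bsv,buv,hsv,hux,nqv,nsv,nsx,nvx,qvx] rk=17  ker:suv,svx
b_1=(32−8)−17=7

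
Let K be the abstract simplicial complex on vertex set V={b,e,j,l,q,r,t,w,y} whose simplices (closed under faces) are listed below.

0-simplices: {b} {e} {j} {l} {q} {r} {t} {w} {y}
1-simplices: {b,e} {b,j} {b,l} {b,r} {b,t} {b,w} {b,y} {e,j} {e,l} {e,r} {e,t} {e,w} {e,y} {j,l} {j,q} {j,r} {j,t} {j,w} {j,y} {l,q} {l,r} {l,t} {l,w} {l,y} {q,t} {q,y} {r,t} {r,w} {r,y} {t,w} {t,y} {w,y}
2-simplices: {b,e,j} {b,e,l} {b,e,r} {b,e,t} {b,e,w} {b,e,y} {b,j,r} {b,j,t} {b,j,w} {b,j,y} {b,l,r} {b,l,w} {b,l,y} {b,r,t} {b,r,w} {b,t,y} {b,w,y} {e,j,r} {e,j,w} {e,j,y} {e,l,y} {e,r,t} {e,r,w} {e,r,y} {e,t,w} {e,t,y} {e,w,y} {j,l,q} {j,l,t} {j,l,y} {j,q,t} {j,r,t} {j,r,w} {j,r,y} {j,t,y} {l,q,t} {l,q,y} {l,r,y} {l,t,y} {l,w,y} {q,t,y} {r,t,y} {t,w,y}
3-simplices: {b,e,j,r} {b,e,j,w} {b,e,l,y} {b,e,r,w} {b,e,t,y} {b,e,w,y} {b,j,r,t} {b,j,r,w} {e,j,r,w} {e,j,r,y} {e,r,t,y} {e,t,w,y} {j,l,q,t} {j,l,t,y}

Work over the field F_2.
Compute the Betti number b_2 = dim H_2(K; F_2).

n_0=9 n_1=32 n_2=43 n_3=14  [Z2]
∂1: piv[be,bj,bl,br,bt,bw,by,jq] rk=8  ker:ej,el,er,et,ew,ey,jl,jr,jt,jw,jy,lq,lr,lt,lw,ly,qt,qy,rt,rw,ry,tw,ty,wy
∂2: piv[bej,bel,ber,bet,bew,bey,bjr,bjt,bjw,bjy,blr,blw,bly,brt,brw,bty,bwy,ery,etw,jlq,jlt,jly,jqt,lqy] rk=24  ker:ejr,ejw,ejy,ely,ert,erw,ety,ewy,jrt,jrw,jry,jty,lqt,lry,lty,lwy,qty,rty,twy
∂3: piv[bejr,bejw,bely,berw,bety,bewy,bjrt,bjrw,ejry,erty,etwy,jlqt,jlty] rk=13  ker:ejrw
b_2=(43−24)−13=6

b_2=6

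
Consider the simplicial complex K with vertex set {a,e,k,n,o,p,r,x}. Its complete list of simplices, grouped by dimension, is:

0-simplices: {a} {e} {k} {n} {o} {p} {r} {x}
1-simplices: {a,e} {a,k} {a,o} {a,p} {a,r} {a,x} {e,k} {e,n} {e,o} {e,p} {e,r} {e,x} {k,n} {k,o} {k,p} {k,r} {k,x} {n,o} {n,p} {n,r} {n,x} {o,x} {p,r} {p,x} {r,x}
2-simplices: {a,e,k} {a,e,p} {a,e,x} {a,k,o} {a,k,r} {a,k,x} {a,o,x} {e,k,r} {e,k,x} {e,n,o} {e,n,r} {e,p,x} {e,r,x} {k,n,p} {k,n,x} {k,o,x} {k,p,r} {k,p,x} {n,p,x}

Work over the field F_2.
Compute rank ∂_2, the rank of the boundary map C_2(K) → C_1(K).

n_0=8 n_1=25 n_2=19  [Z2]
∂1: piv[ae,ak,ao,ap,ar,ax,en] rk=7  ker:ek,eo,ep,er,ex,kn,ko,kp,kr,kx,no,np,nr,nx,ox,pr,px,rx
∂2: piv[aek,aep,aex,ako,akr,akx,aox,ekr,eno,enr,epx,erx,knp,knx,kpr,kpx] rk=16  ker:ekx,kox,npx
rk∂_2=16

rank∂_2=16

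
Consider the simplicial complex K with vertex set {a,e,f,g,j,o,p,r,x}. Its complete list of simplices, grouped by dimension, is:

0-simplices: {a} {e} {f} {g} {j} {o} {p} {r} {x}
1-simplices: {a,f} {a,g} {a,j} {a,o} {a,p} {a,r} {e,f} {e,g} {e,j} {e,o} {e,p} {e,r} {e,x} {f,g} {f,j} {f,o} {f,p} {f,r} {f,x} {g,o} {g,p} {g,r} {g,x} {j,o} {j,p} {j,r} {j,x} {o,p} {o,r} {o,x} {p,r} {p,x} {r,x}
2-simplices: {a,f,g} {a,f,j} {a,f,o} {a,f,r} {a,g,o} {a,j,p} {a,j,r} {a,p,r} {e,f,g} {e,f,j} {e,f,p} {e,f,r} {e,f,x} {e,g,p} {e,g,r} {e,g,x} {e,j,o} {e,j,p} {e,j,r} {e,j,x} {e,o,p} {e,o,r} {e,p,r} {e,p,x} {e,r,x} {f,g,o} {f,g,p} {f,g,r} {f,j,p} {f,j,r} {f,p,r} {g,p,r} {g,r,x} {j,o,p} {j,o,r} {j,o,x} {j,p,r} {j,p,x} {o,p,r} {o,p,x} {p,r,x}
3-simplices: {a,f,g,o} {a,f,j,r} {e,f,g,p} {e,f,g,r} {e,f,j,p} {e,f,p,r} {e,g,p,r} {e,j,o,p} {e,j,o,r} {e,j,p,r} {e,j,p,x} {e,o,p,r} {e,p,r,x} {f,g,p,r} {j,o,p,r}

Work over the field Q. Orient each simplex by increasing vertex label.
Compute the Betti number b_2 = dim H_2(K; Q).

b_2=4

n_0=9 n_1=33 n_2=41 n_3=15  [Q]
∂1: piv[af,ag,aj,ao,ap,ar,ef,ex] rk=8  ker:eg,ej,eo,ep,er,fg,fj,fo,fp,fr,fx,go,gp,gr,gx,jo,jp,jr,jx,op,or,ox,pr,px,rx
∂2: piv[afg,afj,afo,afr,ago,ajp,ajr,apr,efg,efj,efp,efr,efx,egp,egr,egx,ejo,ejp,ejx,eop,eor,epx,erx,jox] rk=24  ker:ejr,epr,fgo,fgp,fgr,fjp,fjr,fpr,gpr,grx,jop,jor,jpr,jpx,opr,opx,prx
∂3: piv[afgo,afjr,efgp,efgr,efjp,efpr,egpr,ejop,ejor,ejpr,ejpx,eopr,eprx] rk=13  ker:fgpr,jopr
b_2=(41−24)−13=4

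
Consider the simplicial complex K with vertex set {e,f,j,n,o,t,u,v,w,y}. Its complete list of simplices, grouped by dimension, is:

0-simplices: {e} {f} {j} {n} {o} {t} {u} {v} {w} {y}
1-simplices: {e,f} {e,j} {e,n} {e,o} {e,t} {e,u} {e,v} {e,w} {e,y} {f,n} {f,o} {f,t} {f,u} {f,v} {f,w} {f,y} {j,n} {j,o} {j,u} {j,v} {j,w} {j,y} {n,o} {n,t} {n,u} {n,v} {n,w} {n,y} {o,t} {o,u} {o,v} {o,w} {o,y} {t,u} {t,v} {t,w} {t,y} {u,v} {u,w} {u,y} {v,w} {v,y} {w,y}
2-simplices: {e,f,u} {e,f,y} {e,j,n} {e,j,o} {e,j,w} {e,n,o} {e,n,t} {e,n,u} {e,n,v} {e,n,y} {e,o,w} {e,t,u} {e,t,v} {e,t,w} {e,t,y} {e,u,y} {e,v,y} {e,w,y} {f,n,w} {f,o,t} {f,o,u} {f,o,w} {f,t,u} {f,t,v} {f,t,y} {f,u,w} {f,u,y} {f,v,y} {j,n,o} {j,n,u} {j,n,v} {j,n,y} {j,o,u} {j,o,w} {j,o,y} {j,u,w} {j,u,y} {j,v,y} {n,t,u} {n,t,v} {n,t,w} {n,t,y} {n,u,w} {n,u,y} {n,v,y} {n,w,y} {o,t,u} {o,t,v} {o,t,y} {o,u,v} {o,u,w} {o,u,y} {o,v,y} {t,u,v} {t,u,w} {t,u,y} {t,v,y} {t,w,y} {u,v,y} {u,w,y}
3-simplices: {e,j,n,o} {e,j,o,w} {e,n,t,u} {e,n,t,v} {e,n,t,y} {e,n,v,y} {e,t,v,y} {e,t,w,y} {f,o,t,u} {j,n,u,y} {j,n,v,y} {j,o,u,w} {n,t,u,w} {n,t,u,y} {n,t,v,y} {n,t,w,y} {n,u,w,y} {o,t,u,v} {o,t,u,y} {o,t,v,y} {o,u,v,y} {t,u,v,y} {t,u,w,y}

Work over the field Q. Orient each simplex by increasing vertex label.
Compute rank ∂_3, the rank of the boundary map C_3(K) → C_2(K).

n_0=10 n_1=43 n_2=60 n_3=23  [Q]
∂1: piv[ef,ej,en,eo,et,eu,ev,ew,ey] rk=9  ker:fn,fo,ft,fu,fv,fw,fy,jn,jo,ju,jv,jw,jy,no,nt,nu,nv,nw,ny,ot,ou,ov,ow,oy,tu,tv,tw,ty,uv,uw,uy,vw,vy,wy
∂2: piv[efu,efy,ejn,ejo,ejw,eno,ent,enu,env,eny,eow,etu,etv,etw,ety,euy,evy,ewy,fnw,fot,fou,fow,ftu,ftv,fuw,jnu,jnv,jny,jou,joy,ntw,otv,ouv] rk=33  ker:fty,fuy,fvy,jno,jow,juw,juy,jvy,ntu,ntv,nty,nuw,nuy,nvy,nwy,otu,oty,ouw,ouy,ovy,tuv,tuw,tuy,tvy,twy,uvy,uwy
∂3: piv[ejno,ejow,entu,entv,enty,envy,etvy,etwy,fotu,jnuy,jnvy,jouw,ntuw,ntuy,ntwy,nuwy,otuv,otuy,otvy,ouvy] rk=20  ker:ntvy,tuvy,tuwy
rk∂_3=20

rank∂_3=20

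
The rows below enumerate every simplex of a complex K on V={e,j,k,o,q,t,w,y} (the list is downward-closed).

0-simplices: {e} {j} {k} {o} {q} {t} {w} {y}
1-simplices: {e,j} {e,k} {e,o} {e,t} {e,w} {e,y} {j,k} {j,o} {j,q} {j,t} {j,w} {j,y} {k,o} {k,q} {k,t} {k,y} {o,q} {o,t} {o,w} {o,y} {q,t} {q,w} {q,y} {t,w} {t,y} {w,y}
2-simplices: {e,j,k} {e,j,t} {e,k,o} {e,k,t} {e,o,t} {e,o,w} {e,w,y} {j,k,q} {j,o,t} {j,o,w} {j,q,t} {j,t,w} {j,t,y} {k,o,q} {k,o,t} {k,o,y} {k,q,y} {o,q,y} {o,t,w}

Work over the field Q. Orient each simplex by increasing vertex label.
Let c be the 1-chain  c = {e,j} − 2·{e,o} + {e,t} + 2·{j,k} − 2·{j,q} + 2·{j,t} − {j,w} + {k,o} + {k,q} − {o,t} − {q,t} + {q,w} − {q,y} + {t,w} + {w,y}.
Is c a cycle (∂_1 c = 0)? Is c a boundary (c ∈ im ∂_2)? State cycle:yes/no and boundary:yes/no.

cycle:yes boundary:no

n_0=8 n_1=26 n_2=19  [Q]
∂1: piv[ej,ek,eo,et,ew,ey,jq] rk=7  ker:jk,jo,jt,jw,jy,ko,kq,kt,ky,oq,ot,ow,oy,qt,qw,qy,tw,ty,wy
∂2: piv[ejk,ejt,eko,ekt,eot,eow,ewy,jkq,jot,jow,jqt,jtw,jty,koq,koy,kqy] rk=16  ker:kot,oqy,otw
∂1c = 0
c vs im∂2: residual ≠ 0 ⇒ not boundary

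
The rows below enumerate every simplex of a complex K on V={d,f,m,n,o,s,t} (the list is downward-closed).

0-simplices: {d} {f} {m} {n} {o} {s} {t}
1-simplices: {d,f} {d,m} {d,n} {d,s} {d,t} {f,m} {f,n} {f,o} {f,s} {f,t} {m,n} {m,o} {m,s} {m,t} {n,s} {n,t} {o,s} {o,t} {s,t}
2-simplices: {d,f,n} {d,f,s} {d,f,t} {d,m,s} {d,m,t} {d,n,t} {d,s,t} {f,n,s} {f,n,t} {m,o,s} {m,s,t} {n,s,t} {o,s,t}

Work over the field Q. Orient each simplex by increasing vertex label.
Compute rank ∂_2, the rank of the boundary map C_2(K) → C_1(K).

n_0=7 n_1=19 n_2=13  [Q]
∂1: piv[df,dm,dn,ds,dt,fo] rk=6  ker:fm,fn,fs,ft,mn,mo,ms,mt,ns,nt,os,ot,st
∂2: piv[dfn,dfs,dft,dms,dmt,dnt,dst,fns,mos,ost] rk=10  ker:fnt,mst,nst
rk∂_2=10

rank∂_2=10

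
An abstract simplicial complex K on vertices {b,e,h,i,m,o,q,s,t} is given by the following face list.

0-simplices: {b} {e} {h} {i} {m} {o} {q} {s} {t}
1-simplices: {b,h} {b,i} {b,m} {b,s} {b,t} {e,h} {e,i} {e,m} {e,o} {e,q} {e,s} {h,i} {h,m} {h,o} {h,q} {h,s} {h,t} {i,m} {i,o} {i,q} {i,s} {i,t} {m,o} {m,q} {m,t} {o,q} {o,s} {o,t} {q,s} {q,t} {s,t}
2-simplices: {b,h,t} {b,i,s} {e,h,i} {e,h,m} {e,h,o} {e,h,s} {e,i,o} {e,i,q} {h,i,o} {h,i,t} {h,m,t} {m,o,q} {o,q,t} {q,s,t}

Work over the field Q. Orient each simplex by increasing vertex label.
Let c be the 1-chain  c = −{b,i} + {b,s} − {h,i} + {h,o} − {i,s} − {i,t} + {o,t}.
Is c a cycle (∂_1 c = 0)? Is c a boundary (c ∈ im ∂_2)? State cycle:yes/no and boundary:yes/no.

cycle:yes boundary:no

n_0=9 n_1=31 n_2=14  [Q]
∂1: piv[bh,bi,bm,bs,bt,eh,eo,eq] rk=8  ker:ei,em,es,hi,hm,ho,hq,hs,ht,im,io,iq,is,it,mo,mq,mt,oq,os,ot,qs,qt,st
∂2: piv[bht,bis,ehi,ehm,eho,ehs,eio,eiq,hit,hmt,moq,oqt,qst] rk=13  ker:hio
∂1c = 0
c vs im∂2: residual ≠ 0 ⇒ not boundary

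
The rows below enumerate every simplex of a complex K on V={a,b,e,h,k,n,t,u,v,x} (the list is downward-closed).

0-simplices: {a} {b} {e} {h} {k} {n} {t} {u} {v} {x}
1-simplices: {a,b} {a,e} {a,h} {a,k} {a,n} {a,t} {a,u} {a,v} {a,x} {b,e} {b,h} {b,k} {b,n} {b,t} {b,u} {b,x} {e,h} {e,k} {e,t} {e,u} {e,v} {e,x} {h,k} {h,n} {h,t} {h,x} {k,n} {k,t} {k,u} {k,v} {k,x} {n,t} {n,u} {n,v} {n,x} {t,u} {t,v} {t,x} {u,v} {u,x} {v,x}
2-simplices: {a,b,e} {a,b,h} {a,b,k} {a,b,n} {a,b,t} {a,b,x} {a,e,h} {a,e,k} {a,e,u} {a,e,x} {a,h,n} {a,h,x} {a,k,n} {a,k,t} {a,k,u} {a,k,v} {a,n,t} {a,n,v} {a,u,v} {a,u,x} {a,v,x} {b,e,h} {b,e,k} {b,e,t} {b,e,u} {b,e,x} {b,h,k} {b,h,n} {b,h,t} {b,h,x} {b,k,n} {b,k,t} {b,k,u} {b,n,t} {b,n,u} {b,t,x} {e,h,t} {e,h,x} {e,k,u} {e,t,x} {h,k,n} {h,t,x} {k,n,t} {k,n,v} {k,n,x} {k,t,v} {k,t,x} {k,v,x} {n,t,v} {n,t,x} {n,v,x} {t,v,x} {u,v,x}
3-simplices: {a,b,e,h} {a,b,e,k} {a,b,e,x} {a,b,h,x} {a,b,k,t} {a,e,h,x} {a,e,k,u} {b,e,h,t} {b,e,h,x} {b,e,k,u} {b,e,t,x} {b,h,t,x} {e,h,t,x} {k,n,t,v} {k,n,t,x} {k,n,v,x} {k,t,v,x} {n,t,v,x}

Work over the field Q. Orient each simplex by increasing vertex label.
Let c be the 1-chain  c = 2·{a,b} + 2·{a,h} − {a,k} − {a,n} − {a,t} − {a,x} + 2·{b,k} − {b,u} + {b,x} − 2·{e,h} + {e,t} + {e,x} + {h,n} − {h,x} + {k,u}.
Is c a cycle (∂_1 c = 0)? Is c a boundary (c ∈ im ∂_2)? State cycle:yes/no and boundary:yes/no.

cycle:yes boundary:yes

n_0=10 n_1=41 n_2=53 n_3=18  [Q]
∂1: piv[ab,ae,ah,ak,an,at,au,av,ax] rk=9  ker:be,bh,bk,bn,bt,bu,bx,eh,ek,et,eu,ev,ex,hk,hn,ht,hx,kn,kt,ku,kv,kx,nt,nu,nv,nx,tu,tv,tx,uv,ux,vx
∂2: piv[abe,abh,abk,abn,abt,abx,aeh,aek,aeu,aex,ahn,ahx,akn,akt,aku,akv,ant,anv,auv,aux,avx,bet,beu,bhk,bht,bnu,btx,knx,ktv,ktx] rk=30  ker:beh,bek,bex,bhn,bhx,bkn,bkt,bku,bnt,eht,ehx,eku,etx,hkn,htx,knt,knv,kvx,ntv,ntx,nvx,tvx,uvx
∂3: piv[abeh,abek,abex,abhx,abkt,aehx,aeku,beht,beku,betx,bhtx,kntv,kntx,knvx,ktvx] rk=15  ker:behx,ehtx,ntvx
∂1c = 0
c vs im∂2: reduces to 0 ⇒ boundary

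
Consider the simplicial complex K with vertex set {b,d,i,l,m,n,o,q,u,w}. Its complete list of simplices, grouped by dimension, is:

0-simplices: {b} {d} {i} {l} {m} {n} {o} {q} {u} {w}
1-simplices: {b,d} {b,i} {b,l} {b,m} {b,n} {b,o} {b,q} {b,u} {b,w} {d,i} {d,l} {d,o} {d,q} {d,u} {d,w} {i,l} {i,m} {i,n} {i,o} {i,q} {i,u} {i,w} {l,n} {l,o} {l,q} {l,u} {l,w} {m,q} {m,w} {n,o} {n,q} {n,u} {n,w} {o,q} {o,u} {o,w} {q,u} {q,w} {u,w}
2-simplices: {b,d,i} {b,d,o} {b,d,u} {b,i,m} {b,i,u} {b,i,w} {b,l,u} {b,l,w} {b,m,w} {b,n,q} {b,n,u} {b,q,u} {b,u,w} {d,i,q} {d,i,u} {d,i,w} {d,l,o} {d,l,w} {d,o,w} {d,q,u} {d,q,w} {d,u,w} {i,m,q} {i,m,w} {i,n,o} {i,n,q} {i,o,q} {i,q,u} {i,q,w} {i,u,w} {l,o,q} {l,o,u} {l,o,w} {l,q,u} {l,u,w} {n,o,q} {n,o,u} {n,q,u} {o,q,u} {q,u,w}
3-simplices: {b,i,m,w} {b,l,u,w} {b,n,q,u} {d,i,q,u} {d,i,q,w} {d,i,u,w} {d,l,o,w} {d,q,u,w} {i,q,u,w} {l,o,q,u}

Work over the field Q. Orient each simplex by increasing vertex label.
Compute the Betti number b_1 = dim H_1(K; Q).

n_0=10 n_1=39 n_2=40 n_3=10  [Q]
∂1: piv[bd,bi,bl,bm,bn,bo,bq,bu,bw] rk=9  ker:di,dl,do,dq,du,dw,il,im,in,io,iq,iu,iw,ln,lo,lq,lu,lw,mq,mw,no,nq,nu,nw,oq,ou,ow,qu,qw,uw
∂2: piv[bdi,bdo,bdu,bim,biu,biw,blu,blw,bmw,bnq,bnu,bqu,buw,diq,diw,dlo,dlw,dow,dqu,dqw,imq,ino,inq,ioq,loq,lou,lqu] rk=27  ker:diu,duw,imw,iqu,iqw,iuw,low,luw,noq,nou,nqu,oqu,quw
∂3: piv[bimw,bluw,bnqu,diqu,diqw,diuw,dlow,dquw,loqu] rk=9  ker:iquw
b_1=(39−9)−27=3

b_1=3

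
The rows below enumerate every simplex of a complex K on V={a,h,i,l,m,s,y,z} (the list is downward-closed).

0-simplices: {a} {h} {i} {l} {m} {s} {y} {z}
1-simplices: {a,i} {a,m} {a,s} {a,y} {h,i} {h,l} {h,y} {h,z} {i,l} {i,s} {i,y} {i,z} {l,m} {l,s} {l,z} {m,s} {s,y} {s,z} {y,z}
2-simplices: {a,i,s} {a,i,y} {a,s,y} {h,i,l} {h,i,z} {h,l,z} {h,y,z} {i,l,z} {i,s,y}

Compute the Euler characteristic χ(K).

n_0=8 n_1=19 n_2=9
χ=+8−19+9=-2

χ(K)=-2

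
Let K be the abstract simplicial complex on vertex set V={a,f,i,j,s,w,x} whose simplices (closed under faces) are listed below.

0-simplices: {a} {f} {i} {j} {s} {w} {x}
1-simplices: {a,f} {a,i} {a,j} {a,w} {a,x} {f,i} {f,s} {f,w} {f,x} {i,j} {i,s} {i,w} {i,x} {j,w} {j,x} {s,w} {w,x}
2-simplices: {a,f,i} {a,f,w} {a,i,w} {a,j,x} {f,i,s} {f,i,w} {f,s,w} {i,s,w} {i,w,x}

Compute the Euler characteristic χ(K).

χ(K)=-1

n_0=7 n_1=17 n_2=9
χ=+7−17+9=-1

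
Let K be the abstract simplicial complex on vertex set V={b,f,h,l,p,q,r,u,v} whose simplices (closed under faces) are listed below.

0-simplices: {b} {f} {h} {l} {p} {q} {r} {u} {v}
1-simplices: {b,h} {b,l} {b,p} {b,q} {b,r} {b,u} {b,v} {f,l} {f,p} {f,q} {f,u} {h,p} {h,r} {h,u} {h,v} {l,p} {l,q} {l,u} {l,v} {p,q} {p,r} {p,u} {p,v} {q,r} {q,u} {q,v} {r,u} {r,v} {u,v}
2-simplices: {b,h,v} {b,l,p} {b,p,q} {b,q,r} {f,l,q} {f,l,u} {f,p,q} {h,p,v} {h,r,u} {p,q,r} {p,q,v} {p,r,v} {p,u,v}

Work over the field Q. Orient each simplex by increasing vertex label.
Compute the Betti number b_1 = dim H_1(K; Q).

b_1=8

n_0=9 n_1=29 n_2=13  [Q]
∂1: piv[bh,bl,bp,bq,br,bu,bv,fl] rk=8  ker:fp,fq,fu,hp,hr,hu,hv,lp,lq,lu,lv,pq,pr,pu,pv,qr,qu,qv,ru,rv,uv
∂2: piv[bhv,blp,bpq,bqr,flq,flu,fpq,hpv,hru,pqr,pqv,prv,puv] rk=13
b_1=(29−8)−13=8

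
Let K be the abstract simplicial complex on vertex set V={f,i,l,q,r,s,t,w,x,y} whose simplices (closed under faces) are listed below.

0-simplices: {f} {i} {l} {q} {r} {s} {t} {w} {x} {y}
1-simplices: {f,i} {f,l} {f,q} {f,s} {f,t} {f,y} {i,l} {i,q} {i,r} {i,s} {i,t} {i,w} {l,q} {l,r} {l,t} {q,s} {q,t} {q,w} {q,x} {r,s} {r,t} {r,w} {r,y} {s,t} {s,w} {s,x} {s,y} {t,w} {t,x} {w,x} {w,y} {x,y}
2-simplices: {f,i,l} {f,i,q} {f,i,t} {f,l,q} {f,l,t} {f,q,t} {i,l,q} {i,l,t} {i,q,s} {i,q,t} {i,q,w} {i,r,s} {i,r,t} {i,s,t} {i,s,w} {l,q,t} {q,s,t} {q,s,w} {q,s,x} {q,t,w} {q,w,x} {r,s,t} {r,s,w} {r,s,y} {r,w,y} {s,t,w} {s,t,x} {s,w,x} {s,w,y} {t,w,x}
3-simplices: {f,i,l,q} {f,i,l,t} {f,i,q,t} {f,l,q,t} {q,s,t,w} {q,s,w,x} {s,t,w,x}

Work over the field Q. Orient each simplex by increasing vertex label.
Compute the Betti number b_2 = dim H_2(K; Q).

n_0=10 n_1=32 n_2=30 n_3=7  [Q]
∂1: piv[fi,fl,fq,fs,ft,fy,ir,iw,qx] rk=9  ker:il,iq,is,it,lq,lr,lt,qs,qt,qw,rs,rt,rw,ry,st,sw,sx,sy,tw,tx,wx,wy,xy
∂2: piv[fil,fiq,fit,flq,flt,fqt,iqs,iqw,irs,irt,ist,isw,qsx,qtw,qwx,rsw,rsy,rwy,stx] rk=19  ker:ilq,ilt,iqt,lqt,qst,qsw,rst,stw,swx,swy,twx
∂3: piv[filq,filt,fiqt,flqt,qstw,qswx,stwx] rk=7
b_2=(30−19)−7=4

b_2=4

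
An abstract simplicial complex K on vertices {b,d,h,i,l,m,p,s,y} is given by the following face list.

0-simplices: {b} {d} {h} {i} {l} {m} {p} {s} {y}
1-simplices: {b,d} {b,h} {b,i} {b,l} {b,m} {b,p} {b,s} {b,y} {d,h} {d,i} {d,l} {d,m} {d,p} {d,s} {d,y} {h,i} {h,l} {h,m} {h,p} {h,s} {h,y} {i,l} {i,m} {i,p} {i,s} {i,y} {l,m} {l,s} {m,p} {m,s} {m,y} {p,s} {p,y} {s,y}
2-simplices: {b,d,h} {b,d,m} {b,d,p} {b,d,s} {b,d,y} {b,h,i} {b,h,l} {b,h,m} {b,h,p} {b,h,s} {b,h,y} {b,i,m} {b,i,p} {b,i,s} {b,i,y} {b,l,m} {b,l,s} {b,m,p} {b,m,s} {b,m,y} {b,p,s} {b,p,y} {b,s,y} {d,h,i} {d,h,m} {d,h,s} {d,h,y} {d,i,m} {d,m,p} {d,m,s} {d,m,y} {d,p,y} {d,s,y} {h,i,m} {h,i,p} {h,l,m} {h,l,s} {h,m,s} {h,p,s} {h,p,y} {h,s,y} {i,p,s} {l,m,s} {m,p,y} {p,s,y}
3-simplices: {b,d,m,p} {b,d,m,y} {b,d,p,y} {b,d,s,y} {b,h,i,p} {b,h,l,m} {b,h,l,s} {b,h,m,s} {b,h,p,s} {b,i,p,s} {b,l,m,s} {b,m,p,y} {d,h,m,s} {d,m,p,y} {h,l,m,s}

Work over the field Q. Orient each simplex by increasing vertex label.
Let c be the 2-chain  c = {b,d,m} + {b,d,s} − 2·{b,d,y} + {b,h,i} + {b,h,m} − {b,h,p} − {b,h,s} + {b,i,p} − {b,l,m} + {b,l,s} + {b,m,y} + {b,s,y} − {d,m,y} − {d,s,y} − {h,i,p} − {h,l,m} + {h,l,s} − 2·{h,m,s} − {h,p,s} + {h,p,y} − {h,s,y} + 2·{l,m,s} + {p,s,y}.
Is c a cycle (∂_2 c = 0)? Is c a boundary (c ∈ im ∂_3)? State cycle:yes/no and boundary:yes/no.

n_0=9 n_1=34 n_2=45 n_3=15  [Q]
∂1: piv[bd,bh,bi,bl,bm,bp,bs,by] rk=8  ker:dh,di,dl,dm,dp,ds,dy,hi,hl,hm,hp,hs,hy,il,im,ip,is,iy,lm,ls,mp,ms,my,ps,py,sy
∂2: piv[bdh,bdm,bdp,bds,bdy,bhi,bhl,bhm,bhp,bhs,bhy,bim,bip,bis,biy,blm,bls,bmp,bms,bmy,bps,bpy,bsy,dhi] rk=24  ker:dhm,dhs,dhy,dim,dmp,dms,dmy,dpy,dsy,him,hip,hlm,hls,hms,hps,hpy,hsy,ips,lms,mpy,psy
∂3: piv[bdmp,bdmy,bdpy,bdsy,bhip,bhlm,bhls,bhms,bhps,bips,blms,bmpy,dhms] rk=13  ker:dmpy,hlms
∂2c = 0
c vs im∂3: residual ≠ 0 ⇒ not boundary

cycle:yes boundary:no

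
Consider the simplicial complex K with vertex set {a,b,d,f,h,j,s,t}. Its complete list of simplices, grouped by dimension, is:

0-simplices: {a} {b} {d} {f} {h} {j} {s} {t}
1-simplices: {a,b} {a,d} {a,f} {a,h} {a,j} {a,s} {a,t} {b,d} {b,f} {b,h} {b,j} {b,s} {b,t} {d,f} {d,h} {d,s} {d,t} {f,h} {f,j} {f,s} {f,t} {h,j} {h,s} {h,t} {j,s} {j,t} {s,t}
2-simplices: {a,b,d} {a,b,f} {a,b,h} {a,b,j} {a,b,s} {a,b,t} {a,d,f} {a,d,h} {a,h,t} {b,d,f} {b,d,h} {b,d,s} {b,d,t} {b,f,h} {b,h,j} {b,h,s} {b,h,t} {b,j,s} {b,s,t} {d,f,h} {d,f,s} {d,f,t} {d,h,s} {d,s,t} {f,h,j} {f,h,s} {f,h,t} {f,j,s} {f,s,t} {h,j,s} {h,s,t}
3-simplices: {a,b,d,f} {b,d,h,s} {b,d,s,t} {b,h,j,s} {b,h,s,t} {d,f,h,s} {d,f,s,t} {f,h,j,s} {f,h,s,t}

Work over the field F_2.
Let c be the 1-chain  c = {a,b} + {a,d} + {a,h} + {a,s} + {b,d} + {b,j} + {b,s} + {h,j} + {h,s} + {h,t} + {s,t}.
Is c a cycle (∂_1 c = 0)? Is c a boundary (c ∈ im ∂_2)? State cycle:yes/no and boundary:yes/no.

cycle:yes boundary:yes

n_0=8 n_1=27 n_2=31 n_3=9  [Z2]
∂1: piv[ab,ad,af,ah,aj,as,at] rk=7  ker:bd,bf,bh,bj,bs,bt,df,dh,ds,dt,fh,fj,fs,ft,hj,hs,ht,js,jt,st
∂2: piv[abd,abf,abh,abj,abs,abt,adf,adh,aht,bds,bdt,bfh,bhj,bhs,bjs,bst,dfs,dft,fhj] rk=19  ker:bdf,bdh,bht,dfh,dhs,dst,fhs,fht,fjs,fst,hjs,hst
∂3: piv[abdf,bdhs,bdst,bhjs,bhst,dfhs,dfst,fhjs,fhst] rk=9
∂1c = 0
c vs im∂2: reduces to 0 ⇒ boundary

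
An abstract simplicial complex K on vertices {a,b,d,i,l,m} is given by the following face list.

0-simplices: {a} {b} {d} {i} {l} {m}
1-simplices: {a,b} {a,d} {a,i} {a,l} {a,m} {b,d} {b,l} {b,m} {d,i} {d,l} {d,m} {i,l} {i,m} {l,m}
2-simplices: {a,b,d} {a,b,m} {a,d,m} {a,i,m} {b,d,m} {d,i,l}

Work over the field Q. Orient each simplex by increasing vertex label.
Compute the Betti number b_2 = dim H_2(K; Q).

n_0=6 n_1=14 n_2=6  [Q]
∂1: piv[ab,ad,ai,al,am] rk=5  ker:bd,bl,bm,di,dl,dm,il,im,lm
∂2: piv[abd,abm,adm,aim,dil] rk=5  ker:bdm
b_2=(6−5)−0=1

b_2=1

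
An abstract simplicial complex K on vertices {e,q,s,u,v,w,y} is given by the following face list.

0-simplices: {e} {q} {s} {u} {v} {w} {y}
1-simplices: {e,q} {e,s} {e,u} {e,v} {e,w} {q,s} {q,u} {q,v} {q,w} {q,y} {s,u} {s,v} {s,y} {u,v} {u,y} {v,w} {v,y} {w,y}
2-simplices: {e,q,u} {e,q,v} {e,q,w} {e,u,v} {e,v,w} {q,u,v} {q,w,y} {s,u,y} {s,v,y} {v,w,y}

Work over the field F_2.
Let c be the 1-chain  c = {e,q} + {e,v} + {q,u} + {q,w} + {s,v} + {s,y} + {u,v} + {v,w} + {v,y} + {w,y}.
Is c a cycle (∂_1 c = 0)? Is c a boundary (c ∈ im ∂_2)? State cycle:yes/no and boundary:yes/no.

n_0=7 n_1=18 n_2=10  [Z2]
∂1: piv[eq,es,eu,ev,ew,qy] rk=6  ker:qs,qu,qv,qw,su,sv,sy,uv,uy,vw,vy,wy
∂2: piv[equ,eqv,eqw,euv,evw,qwy,suy,svy,vwy] rk=9  ker:quv
∂1c = {q} + {v} + {w} + {y}

cycle:no boundary:no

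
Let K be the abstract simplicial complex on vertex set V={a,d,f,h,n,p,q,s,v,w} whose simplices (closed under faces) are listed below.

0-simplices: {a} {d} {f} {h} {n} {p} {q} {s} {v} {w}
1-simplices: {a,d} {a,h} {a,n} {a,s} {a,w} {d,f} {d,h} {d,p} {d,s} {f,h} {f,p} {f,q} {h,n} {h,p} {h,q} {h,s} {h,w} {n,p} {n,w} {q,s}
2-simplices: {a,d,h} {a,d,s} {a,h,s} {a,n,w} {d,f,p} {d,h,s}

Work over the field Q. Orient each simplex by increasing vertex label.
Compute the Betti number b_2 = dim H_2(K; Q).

b_2=1

n_0=10 n_1=20 n_2=6  [Q]
∂1: piv[ad,ah,an,as,aw,df,dp,fq] rk=8  ker:dh,ds,fh,fp,hn,hp,hq,hs,hw,np,nw,qs
∂2: piv[adh,ads,ahs,anw,dfp] rk=5  ker:dhs
b_2=(6−5)−0=1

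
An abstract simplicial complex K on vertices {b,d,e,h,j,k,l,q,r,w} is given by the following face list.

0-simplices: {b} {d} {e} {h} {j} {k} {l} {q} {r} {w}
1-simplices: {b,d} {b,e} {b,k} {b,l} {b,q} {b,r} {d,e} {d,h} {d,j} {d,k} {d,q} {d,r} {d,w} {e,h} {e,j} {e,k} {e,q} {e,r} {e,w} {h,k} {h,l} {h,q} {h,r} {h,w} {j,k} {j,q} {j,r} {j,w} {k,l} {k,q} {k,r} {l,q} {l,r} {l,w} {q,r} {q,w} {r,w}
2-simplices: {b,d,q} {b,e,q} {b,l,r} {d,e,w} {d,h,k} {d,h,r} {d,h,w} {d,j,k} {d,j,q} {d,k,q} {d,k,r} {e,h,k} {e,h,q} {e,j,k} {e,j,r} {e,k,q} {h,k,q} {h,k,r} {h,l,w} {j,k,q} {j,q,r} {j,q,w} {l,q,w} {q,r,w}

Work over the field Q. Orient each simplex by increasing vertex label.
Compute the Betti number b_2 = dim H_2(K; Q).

n_0=10 n_1=37 n_2=24  [Q]
∂1: piv[bd,be,bk,bl,bq,br,dh,dj,dw] rk=9  ker:de,dk,dq,dr,eh,ej,ek,eq,er,ew,hk,hl,hq,hr,hw,jk,jq,jr,jw,kl,kq,kr,lq,lr,lw,qr,qw,rw
∂2: piv[bdq,beq,blr,dew,dhk,dhr,dhw,djk,djq,dkq,dkr,ehk,ehq,ejk,ejr,ekq,hlw,jqr,jqw,lqw,qrw] rk=21  ker:hkq,hkr,jkq
b_2=(24−21)−0=3

b_2=3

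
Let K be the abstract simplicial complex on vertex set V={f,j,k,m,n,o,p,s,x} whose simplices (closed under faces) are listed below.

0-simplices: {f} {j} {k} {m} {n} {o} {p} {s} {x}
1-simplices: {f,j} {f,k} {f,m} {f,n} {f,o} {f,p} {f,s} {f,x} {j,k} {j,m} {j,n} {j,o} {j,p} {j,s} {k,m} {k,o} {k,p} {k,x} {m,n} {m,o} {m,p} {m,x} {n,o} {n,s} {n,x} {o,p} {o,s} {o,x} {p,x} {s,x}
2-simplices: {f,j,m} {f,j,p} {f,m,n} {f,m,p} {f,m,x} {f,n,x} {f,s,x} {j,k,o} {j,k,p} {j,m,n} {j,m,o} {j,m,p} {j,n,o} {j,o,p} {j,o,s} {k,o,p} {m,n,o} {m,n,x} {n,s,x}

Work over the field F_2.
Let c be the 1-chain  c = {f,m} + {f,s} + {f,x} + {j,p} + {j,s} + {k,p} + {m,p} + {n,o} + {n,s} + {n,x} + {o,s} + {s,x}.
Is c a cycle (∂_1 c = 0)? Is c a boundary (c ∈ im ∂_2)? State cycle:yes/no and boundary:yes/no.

n_0=9 n_1=30 n_2=19  [Z2]
∂1: piv[fj,fk,fm,fn,fo,fp,fs,fx] rk=8  ker:jk,jm,jn,jo,jp,js,km,ko,kp,kx,mn,mo,mp,mx,no,ns,nx,op,os,ox,px,sx
∂2: piv[fjm,fjp,fmn,fmp,fmx,fnx,fsx,jko,jkp,jmn,jmo,jno,jop,jos,nsx] rk=15  ker:jmp,kop,mno,mnx
∂1c = {f} + {k} + {n} + {p} + {s} + {x}

cycle:no boundary:no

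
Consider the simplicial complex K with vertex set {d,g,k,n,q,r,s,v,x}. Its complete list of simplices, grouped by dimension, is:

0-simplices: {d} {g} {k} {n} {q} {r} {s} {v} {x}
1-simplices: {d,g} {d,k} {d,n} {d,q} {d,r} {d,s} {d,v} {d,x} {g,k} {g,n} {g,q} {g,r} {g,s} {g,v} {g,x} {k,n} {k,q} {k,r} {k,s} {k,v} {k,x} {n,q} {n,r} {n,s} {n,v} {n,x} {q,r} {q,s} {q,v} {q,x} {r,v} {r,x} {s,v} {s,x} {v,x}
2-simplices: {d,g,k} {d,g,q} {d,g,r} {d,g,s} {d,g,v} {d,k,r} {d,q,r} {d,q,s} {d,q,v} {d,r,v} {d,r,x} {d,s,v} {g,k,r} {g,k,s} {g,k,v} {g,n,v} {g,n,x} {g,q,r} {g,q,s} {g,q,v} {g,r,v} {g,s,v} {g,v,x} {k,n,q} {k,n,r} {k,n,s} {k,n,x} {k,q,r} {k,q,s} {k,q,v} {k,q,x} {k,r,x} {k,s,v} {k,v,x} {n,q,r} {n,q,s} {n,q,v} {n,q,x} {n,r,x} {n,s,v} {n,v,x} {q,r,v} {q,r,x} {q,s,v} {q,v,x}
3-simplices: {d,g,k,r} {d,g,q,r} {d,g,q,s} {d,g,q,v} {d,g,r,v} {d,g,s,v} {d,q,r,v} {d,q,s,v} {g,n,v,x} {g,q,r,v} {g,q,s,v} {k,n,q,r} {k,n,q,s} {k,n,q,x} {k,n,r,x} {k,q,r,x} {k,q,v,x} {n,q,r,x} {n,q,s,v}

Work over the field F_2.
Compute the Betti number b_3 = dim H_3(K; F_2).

b_3=3

n_0=9 n_1=35 n_2=45 n_3=19  [Z2]
∂1: piv[dg,dk,dn,dq,dr,ds,dv,dx] rk=8  ker:gk,gn,gq,gr,gs,gv,gx,kn,kq,kr,ks,kv,kx,nq,nr,ns,nv,nx,qr,qs,qv,qx,rv,rx,sv,sx,vx
∂2: piv[dgk,dgq,dgr,dgs,dgv,dkr,dqr,dqs,dqv,drv,drx,dsv,gks,gkv,gnv,gnx,gvx,knq,knr,kns,knx,kqr,kqx,krx,kvx] rk=25  ker:gkr,gqr,gqs,gqv,grv,gsv,kqs,kqv,ksv,nqr,nqs,nqv,nqx,nrx,nsv,nvx,qrv,qrx,qsv,qvx
∂3: piv[dgkr,dgqr,dgqs,dgqv,dgrv,dgsv,dqrv,dqsv,gnvx,knqr,knqs,knqx,knrx,kqrx,kqvx,nqsv] rk=16  ker:gqrv,gqsv,nqrx
b_3=(19−16)−0=3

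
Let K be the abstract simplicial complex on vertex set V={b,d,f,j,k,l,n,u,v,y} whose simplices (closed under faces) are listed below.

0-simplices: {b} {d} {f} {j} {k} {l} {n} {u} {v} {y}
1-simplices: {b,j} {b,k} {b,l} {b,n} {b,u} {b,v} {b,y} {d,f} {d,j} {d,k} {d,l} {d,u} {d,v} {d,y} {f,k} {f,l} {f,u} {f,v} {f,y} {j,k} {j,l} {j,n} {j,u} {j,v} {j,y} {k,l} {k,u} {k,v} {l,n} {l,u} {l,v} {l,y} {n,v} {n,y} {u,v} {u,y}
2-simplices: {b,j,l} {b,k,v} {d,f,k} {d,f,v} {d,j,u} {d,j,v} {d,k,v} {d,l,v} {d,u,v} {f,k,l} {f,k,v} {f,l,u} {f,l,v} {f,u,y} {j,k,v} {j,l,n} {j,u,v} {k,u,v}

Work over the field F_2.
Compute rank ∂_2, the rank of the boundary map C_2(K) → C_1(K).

rank∂_2=16

n_0=10 n_1=36 n_2=18  [Z2]
∂1: piv[bj,bk,bl,bn,bu,bv,by,df,dj] rk=9  ker:dk,dl,du,dv,dy,fk,fl,fu,fv,fy,jk,jl,jn,ju,jv,jy,kl,ku,kv,ln,lu,lv,ly,nv,ny,uv,uy
∂2: piv[bjl,bkv,dfk,dfv,dju,djv,dkv,dlv,duv,fkl,flu,flv,fuy,jkv,jln,kuv] rk=16  ker:fkv,juv
rk∂_2=16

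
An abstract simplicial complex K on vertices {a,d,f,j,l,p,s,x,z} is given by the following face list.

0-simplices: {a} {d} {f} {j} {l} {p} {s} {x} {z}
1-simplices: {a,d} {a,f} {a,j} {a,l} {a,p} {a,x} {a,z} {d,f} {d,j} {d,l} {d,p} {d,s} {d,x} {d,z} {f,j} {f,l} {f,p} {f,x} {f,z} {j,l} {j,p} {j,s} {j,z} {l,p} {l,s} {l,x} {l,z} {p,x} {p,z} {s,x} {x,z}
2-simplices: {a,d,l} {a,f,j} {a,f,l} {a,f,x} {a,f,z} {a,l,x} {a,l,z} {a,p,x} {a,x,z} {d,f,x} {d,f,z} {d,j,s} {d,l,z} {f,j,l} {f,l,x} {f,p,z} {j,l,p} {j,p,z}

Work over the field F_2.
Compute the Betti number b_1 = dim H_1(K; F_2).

n_0=9 n_1=31 n_2=18  [Z2]
∂1: piv[ad,af,aj,al,ap,ax,az,ds] rk=8  ker:df,dj,dl,dp,dx,dz,fj,fl,fp,fx,fz,jl,jp,js,jz,lp,ls,lx,lz,px,pz,sx,xz
∂2: piv[adl,afj,afl,afx,afz,alx,alz,apx,axz,dfx,dfz,djs,dlz,fjl,fpz,jlp,jpz] rk=17  ker:flx
b_1=(31−8)−17=6

b_1=6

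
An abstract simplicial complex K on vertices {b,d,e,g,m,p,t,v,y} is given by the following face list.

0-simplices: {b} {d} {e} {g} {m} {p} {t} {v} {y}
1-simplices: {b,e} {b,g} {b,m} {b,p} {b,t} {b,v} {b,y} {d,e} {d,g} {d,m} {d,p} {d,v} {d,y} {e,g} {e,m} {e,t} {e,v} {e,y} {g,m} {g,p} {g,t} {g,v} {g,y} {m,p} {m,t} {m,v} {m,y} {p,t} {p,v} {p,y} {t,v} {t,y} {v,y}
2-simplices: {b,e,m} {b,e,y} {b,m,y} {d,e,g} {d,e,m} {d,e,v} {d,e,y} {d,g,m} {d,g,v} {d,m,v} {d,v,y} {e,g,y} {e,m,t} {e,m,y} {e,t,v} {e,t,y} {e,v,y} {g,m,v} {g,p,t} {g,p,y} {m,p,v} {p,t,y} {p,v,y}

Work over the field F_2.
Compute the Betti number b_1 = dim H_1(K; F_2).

b_1=5

n_0=9 n_1=33 n_2=23  [Z2]
∂1: piv[be,bg,bm,bp,bt,bv,by,de] rk=8  ker:dg,dm,dp,dv,dy,eg,em,et,ev,ey,gm,gp,gt,gv,gy,mp,mt,mv,my,pt,pv,py,tv,ty,vy
∂2: piv[bem,bey,bmy,deg,dem,dev,dey,dgm,dgv,dmv,dvy,egy,emt,etv,ety,gpt,gpy,mpv,pty,pvy] rk=20  ker:emy,evy,gmv
b_1=(33−8)−20=5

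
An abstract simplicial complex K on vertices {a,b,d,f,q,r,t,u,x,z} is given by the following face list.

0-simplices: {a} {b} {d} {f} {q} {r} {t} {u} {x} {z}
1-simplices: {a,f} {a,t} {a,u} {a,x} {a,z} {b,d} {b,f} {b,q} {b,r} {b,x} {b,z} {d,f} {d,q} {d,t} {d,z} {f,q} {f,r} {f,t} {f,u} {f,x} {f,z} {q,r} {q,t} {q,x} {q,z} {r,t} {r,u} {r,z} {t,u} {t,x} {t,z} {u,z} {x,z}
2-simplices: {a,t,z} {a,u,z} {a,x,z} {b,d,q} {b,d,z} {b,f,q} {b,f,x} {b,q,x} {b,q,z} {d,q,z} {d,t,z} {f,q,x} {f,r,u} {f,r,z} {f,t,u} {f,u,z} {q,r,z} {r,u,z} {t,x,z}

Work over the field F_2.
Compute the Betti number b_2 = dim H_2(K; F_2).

n_0=10 n_1=33 n_2=19  [Z2]
∂1: piv[af,at,au,ax,az,bd,bf,bq,br] rk=9  ker:bx,bz,df,dq,dt,dz,fq,fr,ft,fu,fx,fz,qr,qt,qx,qz,rt,ru,rz,tu,tx,tz,uz,xz
∂2: piv[atz,auz,axz,bdq,bdz,bfq,bfx,bqx,bqz,dtz,fru,frz,ftu,fuz,qrz,txz] rk=16  ker:dqz,fqx,ruz
b_2=(19−16)−0=3

b_2=3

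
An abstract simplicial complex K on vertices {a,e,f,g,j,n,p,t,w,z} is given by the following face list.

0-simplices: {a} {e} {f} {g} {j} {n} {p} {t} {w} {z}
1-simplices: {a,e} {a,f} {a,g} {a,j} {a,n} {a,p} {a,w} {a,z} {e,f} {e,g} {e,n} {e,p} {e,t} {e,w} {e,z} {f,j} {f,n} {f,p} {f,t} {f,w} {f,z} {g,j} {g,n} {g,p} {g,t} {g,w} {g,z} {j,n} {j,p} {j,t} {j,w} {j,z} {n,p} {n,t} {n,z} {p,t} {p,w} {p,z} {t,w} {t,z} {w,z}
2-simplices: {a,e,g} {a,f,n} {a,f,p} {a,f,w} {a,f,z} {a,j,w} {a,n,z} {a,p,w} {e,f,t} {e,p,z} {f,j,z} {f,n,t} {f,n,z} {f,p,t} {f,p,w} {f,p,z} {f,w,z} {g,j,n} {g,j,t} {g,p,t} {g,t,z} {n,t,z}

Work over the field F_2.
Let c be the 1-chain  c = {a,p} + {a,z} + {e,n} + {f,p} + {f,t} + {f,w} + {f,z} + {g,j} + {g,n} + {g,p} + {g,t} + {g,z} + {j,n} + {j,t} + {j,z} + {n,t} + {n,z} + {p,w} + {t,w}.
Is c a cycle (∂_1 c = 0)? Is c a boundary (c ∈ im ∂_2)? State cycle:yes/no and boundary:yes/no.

cycle:no boundary:no

n_0=10 n_1=41 n_2=22  [Z2]
∂1: piv[ae,af,ag,aj,an,ap,aw,az,et] rk=9  ker:ef,eg,en,ep,ew,ez,fj,fn,fp,ft,fw,fz,gj,gn,gp,gt,gw,gz,jn,jp,jt,jw,jz,np,nt,nz,pt,pw,pz,tw,tz,wz
∂2: piv[aeg,afn,afp,afw,afz,ajw,anz,apw,eft,epz,fjz,fnt,fpt,fpz,fwz,gjn,gjt,gpt,gtz,ntz] rk=20  ker:fnz,fpw
∂1c = {e} + {g} + {n} + {t} + {w} + {z}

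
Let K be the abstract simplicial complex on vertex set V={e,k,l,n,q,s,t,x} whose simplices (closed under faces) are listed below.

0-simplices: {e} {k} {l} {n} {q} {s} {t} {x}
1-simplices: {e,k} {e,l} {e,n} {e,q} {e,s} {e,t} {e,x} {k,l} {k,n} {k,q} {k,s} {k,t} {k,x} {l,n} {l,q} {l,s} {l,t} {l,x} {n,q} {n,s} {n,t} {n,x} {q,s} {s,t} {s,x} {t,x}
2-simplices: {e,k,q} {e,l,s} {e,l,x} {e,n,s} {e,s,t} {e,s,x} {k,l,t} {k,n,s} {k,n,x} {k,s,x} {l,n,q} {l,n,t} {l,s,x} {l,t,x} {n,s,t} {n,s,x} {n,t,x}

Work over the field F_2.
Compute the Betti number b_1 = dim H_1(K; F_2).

n_0=8 n_1=26 n_2=17  [Z2]
∂1: piv[ek,el,en,eq,es,et,ex] rk=7  ker:kl,kn,kq,ks,kt,kx,ln,lq,ls,lt,lx,nq,ns,nt,nx,qs,st,sx,tx
∂2: piv[ekq,els,elx,ens,est,esx,klt,kns,knx,ksx,lnq,lnt,ltx,nst,ntx] rk=15  ker:lsx,nsx
b_1=(26−7)−15=4

b_1=4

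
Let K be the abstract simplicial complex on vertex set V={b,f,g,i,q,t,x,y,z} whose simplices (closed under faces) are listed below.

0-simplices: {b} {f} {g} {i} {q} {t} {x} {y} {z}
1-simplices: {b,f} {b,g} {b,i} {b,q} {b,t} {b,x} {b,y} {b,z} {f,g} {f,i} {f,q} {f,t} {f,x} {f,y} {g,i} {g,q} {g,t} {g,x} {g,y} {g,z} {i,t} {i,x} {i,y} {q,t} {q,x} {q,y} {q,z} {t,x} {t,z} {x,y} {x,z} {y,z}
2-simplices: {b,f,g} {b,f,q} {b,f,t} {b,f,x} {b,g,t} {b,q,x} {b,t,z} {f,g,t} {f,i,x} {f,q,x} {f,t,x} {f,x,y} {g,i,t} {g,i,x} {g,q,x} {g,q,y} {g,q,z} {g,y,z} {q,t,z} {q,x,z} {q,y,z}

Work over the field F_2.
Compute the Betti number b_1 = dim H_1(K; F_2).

n_0=9 n_1=32 n_2=21  [Z2]
∂1: piv[bf,bg,bi,bq,bt,bx,by,bz] rk=8  ker:fg,fi,fq,ft,fx,fy,gi,gq,gt,gx,gy,gz,it,ix,iy,qt,qx,qy,qz,tx,tz,xy,xz,yz
∂2: piv[bfg,bfq,bft,bfx,bgt,bqx,btz,fix,ftx,fxy,git,gix,gqx,gqy,gqz,gyz,qtz,qxz] rk=18  ker:fgt,fqx,qyz
b_1=(32−8)−18=6

b_1=6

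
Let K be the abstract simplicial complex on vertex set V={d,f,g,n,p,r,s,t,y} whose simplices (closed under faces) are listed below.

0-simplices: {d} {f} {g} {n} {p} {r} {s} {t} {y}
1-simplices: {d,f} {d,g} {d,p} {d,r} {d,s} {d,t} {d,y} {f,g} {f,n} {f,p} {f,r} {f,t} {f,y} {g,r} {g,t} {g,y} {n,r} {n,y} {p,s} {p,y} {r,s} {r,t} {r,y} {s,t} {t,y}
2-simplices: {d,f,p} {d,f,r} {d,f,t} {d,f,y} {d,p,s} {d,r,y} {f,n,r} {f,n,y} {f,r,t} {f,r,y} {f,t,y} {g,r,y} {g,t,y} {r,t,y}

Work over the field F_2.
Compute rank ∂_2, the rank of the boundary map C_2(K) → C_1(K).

rank∂_2=12

n_0=9 n_1=25 n_2=14  [Z2]
∂1: piv[df,dg,dp,dr,ds,dt,dy,fn] rk=8  ker:fg,fp,fr,ft,fy,gr,gt,gy,nr,ny,ps,py,rs,rt,ry,st,ty
∂2: piv[dfp,dfr,dft,dfy,dps,dry,fnr,fny,frt,fty,gry,gty] rk=12  ker:fry,rty
rk∂_2=12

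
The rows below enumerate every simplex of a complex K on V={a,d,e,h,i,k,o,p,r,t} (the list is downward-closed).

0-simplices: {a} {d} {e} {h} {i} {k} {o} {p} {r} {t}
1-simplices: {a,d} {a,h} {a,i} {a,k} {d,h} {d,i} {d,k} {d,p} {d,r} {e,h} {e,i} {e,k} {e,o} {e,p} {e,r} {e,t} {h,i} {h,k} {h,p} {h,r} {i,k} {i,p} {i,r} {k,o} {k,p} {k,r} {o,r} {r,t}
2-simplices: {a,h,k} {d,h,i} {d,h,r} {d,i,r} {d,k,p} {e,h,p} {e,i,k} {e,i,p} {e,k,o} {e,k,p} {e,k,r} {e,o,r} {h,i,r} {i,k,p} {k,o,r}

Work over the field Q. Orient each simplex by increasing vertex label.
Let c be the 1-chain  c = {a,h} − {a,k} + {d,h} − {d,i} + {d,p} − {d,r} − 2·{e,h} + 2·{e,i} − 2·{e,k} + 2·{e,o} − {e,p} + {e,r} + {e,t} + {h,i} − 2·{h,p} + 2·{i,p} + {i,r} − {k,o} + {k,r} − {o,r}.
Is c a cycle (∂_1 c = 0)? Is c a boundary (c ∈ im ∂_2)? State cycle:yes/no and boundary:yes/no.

cycle:no boundary:no

n_0=10 n_1=28 n_2=15  [Q]
∂1: piv[ad,ah,ai,ak,dp,dr,eh,eo,et] rk=9  ker:dh,di,dk,ei,ek,ep,er,hi,hk,hp,hr,ik,ip,ir,ko,kp,kr,or,rt
∂2: piv[ahk,dhi,dhr,dir,dkp,ehp,eik,eip,eko,ekp,ekr,eor] rk=12  ker:hir,ikp,kor
∂1c = −{e} + {h} − {i} − 3·{k} + 2·{o} + {r} + {t}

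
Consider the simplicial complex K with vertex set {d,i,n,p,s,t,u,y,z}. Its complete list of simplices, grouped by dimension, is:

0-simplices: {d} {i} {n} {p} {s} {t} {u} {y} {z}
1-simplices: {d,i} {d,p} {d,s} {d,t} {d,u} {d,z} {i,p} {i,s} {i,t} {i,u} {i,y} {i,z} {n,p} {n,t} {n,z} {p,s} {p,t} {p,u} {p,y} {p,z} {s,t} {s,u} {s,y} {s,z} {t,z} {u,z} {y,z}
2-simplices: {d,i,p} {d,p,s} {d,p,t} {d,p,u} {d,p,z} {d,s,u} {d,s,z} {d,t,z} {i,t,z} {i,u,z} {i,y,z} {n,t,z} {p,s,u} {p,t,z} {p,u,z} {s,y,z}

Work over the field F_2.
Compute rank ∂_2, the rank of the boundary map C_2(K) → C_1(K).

rank∂_2=14

n_0=9 n_1=27 n_2=16  [Z2]
∂1: piv[di,dp,ds,dt,du,dz,iy,np] rk=8  ker:ip,is,it,iu,iz,nt,nz,ps,pt,pu,py,pz,st,su,sy,sz,tz,uz,yz
∂2: piv[dip,dps,dpt,dpu,dpz,dsu,dsz,dtz,itz,iuz,iyz,ntz,puz,syz] rk=14  ker:psu,ptz
rk∂_2=14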